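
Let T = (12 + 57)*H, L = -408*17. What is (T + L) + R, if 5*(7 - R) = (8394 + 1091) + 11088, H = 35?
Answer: -43143/5 ≈ -8628.6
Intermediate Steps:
R = -20538/5 (R = 7 - ((8394 + 1091) + 11088)/5 = 7 - (9485 + 11088)/5 = 7 - ⅕*20573 = 7 - 20573/5 = -20538/5 ≈ -4107.6)
L = -6936
T = 2415 (T = (12 + 57)*35 = 69*35 = 2415)
(T + L) + R = (2415 - 6936) - 20538/5 = -4521 - 20538/5 = -43143/5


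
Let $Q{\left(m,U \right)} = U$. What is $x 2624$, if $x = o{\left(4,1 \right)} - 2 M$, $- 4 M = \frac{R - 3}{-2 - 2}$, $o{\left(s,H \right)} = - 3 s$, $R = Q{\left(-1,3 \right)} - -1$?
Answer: $-31816$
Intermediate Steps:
$R = 4$ ($R = 3 - -1 = 3 + 1 = 4$)
$M = \frac{1}{16}$ ($M = - \frac{\left(4 - 3\right) \frac{1}{-2 - 2}}{4} = - \frac{1 \frac{1}{-4}}{4} = - \frac{1 \left(- \frac{1}{4}\right)}{4} = \left(- \frac{1}{4}\right) \left(- \frac{1}{4}\right) = \frac{1}{16} \approx 0.0625$)
$x = - \frac{97}{8}$ ($x = \left(-3\right) 4 - \frac{1}{8} = -12 - \frac{1}{8} = - \frac{97}{8} \approx -12.125$)
$x 2624 = \left(- \frac{97}{8}\right) 2624 = -31816$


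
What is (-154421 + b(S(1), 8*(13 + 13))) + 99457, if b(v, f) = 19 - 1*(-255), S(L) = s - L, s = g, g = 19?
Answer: -54690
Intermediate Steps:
s = 19
S(L) = 19 - L
b(v, f) = 274 (b(v, f) = 19 + 255 = 274)
(-154421 + b(S(1), 8*(13 + 13))) + 99457 = (-154421 + 274) + 99457 = -154147 + 99457 = -54690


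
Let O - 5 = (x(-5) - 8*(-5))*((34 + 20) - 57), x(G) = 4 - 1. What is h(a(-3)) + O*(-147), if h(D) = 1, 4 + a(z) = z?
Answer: 18229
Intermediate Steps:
a(z) = -4 + z
x(G) = 3
O = -124 (O = 5 + (3 - 8*(-5))*((34 + 20) - 57) = 5 + (3 + 40)*(54 - 57) = 5 + 43*(-3) = 5 - 129 = -124)
h(a(-3)) + O*(-147) = 1 - 124*(-147) = 1 + 18228 = 18229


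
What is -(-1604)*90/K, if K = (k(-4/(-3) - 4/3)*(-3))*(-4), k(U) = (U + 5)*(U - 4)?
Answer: -1203/2 ≈ -601.50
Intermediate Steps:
k(U) = (-4 + U)*(5 + U) (k(U) = (5 + U)*(-4 + U) = (-4 + U)*(5 + U))
K = -240 (K = ((-20 + (-4/(-3) - 4/3) + (-4/(-3) - 4/3)**2)*(-3))*(-4) = ((-20 + (-4*(-1/3) - 4*1/3) + (-4*(-1/3) - 4*1/3)**2)*(-3))*(-4) = ((-20 + (4/3 - 4/3) + (4/3 - 4/3)**2)*(-3))*(-4) = ((-20 + 0 + 0**2)*(-3))*(-4) = ((-20 + 0 + 0)*(-3))*(-4) = -20*(-3)*(-4) = 60*(-4) = -240)
-(-1604)*90/K = -(-1604)*90/(-240) = -(-1604)*90*(-1/240) = -(-1604)*(-3)/8 = -1*1203/2 = -1203/2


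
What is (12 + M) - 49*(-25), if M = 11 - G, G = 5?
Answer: 1243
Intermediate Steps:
M = 6 (M = 11 - 1*5 = 11 - 5 = 6)
(12 + M) - 49*(-25) = (12 + 6) - 49*(-25) = 18 + 1225 = 1243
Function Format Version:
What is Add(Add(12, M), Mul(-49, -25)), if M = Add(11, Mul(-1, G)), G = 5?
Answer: 1243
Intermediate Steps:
M = 6 (M = Add(11, Mul(-1, 5)) = Add(11, -5) = 6)
Add(Add(12, M), Mul(-49, -25)) = Add(Add(12, 6), Mul(-49, -25)) = Add(18, 1225) = 1243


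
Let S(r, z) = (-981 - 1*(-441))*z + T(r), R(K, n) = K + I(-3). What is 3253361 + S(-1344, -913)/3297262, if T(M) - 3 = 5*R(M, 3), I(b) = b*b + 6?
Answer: 5363592041980/1648631 ≈ 3.2534e+6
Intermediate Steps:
I(b) = 6 + b**2 (I(b) = b**2 + 6 = 6 + b**2)
R(K, n) = 15 + K (R(K, n) = K + (6 + (-3)**2) = K + (6 + 9) = K + 15 = 15 + K)
T(M) = 78 + 5*M (T(M) = 3 + 5*(15 + M) = 3 + (75 + 5*M) = 78 + 5*M)
S(r, z) = 78 - 540*z + 5*r (S(r, z) = (-981 - 1*(-441))*z + (78 + 5*r) = (-981 + 441)*z + (78 + 5*r) = -540*z + (78 + 5*r) = 78 - 540*z + 5*r)
3253361 + S(-1344, -913)/3297262 = 3253361 + (78 - 540*(-913) + 5*(-1344))/3297262 = 3253361 + (78 + 493020 - 6720)*(1/3297262) = 3253361 + 486378*(1/3297262) = 3253361 + 243189/1648631 = 5363592041980/1648631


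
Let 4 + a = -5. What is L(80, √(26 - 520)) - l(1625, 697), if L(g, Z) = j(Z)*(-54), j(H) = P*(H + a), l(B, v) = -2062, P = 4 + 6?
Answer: 6922 - 540*I*√494 ≈ 6922.0 - 12002.0*I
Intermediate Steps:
P = 10
a = -9 (a = -4 - 5 = -9)
j(H) = -90 + 10*H (j(H) = 10*(H - 9) = 10*(-9 + H) = -90 + 10*H)
L(g, Z) = 4860 - 540*Z (L(g, Z) = (-90 + 10*Z)*(-54) = 4860 - 540*Z)
L(80, √(26 - 520)) - l(1625, 697) = (4860 - 540*√(26 - 520)) - 1*(-2062) = (4860 - 540*I*√494) + 2062 = 6922 - 540*I*√494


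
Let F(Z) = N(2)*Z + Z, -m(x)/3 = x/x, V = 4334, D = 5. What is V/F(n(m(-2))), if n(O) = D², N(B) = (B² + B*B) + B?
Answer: 394/25 ≈ 15.760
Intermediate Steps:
N(B) = B + 2*B² (N(B) = (B² + B²) + B = 2*B² + B = B + 2*B²)
m(x) = -3 (m(x) = -3*x/x = -3*1 = -3)
n(O) = 25 (n(O) = 5² = 25)
F(Z) = 11*Z (F(Z) = (2*(1 + 2*2))*Z + Z = (2*(1 + 4))*Z + Z = (2*5)*Z + Z = 10*Z + Z = 11*Z)
V/F(n(m(-2))) = 4334/((11*25)) = 4334/275 = 4334*(1/275) = 394/25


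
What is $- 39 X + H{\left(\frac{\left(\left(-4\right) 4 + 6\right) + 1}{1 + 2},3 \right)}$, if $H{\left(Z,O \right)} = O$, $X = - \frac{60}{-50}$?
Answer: $- \frac{219}{5} \approx -43.8$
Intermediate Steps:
$X = \frac{6}{5}$ ($X = \left(-60\right) \left(- \frac{1}{50}\right) = \frac{6}{5} \approx 1.2$)
$- 39 X + H{\left(\frac{\left(\left(-4\right) 4 + 6\right) + 1}{1 + 2},3 \right)} = \left(-39\right) \frac{6}{5} + 3 = - \frac{234}{5} + 3 = - \frac{219}{5}$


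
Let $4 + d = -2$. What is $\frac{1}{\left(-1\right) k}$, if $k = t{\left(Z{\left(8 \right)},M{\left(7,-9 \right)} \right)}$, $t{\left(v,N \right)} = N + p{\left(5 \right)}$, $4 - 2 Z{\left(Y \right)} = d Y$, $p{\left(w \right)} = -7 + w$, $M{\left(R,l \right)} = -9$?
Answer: $\frac{1}{11} \approx 0.090909$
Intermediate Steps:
$d = -6$ ($d = -4 - 2 = -6$)
$Z{\left(Y \right)} = 2 + 3 Y$ ($Z{\left(Y \right)} = 2 - \frac{\left(-6\right) Y}{2} = 2 + 3 Y$)
$t{\left(v,N \right)} = -2 + N$ ($t{\left(v,N \right)} = N + \left(-7 + 5\right) = N - 2 = -2 + N$)
$k = -11$ ($k = -2 - 9 = -11$)
$\frac{1}{\left(-1\right) k} = \frac{1}{\left(-1\right) \left(-11\right)} = \frac{1}{11}$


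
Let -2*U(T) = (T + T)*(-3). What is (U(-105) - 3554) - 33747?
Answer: -37616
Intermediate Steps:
U(T) = 3*T (U(T) = -(T + T)*(-3)/2 = -2*T*(-3)/2 = -(-3)*T = 3*T)
(U(-105) - 3554) - 33747 = (3*(-105) - 3554) - 33747 = (-315 - 3554) - 33747 = -3869 - 33747 = -37616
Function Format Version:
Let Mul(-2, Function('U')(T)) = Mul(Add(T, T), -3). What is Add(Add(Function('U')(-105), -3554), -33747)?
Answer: -37616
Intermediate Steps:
Function('U')(T) = Mul(3, T) (Function('U')(T) = Mul(Rational(-1, 2), Mul(Add(T, T), -3)) = Mul(Rational(-1, 2), Mul(Mul(2, T), -3)) = Mul(Rational(-1, 2), Mul(-6, T)) = Mul(3, T))
Add(Add(Function('U')(-105), -3554), -33747) = Add(Add(Mul(3, -105), -3554), -33747) = Add(Add(-315, -3554), -33747) = Add(-3869, -33747) = -37616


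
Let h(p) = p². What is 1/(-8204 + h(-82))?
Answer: -1/1480 ≈ -0.00067568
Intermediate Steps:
1/(-8204 + h(-82)) = 1/(-8204 + (-82)²) = 1/(-8204 + 6724) = 1/(-1480) = -1/1480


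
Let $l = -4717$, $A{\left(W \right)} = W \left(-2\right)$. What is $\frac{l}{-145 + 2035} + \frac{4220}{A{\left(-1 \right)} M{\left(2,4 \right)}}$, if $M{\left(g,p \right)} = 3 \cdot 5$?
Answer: $\frac{261143}{1890} \approx 138.17$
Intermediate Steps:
$A{\left(W \right)} = - 2 W$
$M{\left(g,p \right)} = 15$
$\frac{l}{-145 + 2035} + \frac{4220}{A{\left(-1 \right)} M{\left(2,4 \right)}} = - \frac{4717}{-145 + 2035} + \frac{4220}{\left(-2\right) \left(-1\right) 15} = - \frac{4717}{1890} + \frac{4220}{2 \cdot 15} = \left(-4717\right) \frac{1}{1890} + \frac{4220}{30} = - \frac{4717}{1890} + 4220 \cdot \frac{1}{30} = - \frac{4717}{1890} + \frac{422}{3} = \frac{261143}{1890}$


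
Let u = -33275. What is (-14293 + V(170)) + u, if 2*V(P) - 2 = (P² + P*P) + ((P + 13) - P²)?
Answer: -66051/2 ≈ -33026.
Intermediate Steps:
V(P) = 15/2 + P/2 + P²/2 (V(P) = 1 + ((P² + P*P) + ((P + 13) - P²))/2 = 1 + ((P² + P²) + ((13 + P) - P²))/2 = 1 + (2*P² + (13 + P - P²))/2 = 1 + (13 + P + P²)/2 = 1 + (13/2 + P/2 + P²/2) = 15/2 + P/2 + P²/2)
(-14293 + V(170)) + u = (-14293 + (15/2 + (½)*170 + (½)*170²)) - 33275 = (-14293 + (15/2 + 85 + (½)*28900)) - 33275 = (-14293 + (15/2 + 85 + 14450)) - 33275 = (-14293 + 29085/2) - 33275 = 499/2 - 33275 = -66051/2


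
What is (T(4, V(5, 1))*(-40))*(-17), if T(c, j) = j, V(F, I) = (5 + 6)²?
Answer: 82280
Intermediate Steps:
V(F, I) = 121 (V(F, I) = 11² = 121)
(T(4, V(5, 1))*(-40))*(-17) = (121*(-40))*(-17) = -4840*(-17) = 82280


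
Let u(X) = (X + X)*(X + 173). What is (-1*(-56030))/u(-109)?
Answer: -28015/6976 ≈ -4.0159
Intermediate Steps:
u(X) = 2*X*(173 + X) (u(X) = (2*X)*(173 + X) = 2*X*(173 + X))
(-1*(-56030))/u(-109) = (-1*(-56030))/((2*(-109)*(173 - 109))) = 56030/((2*(-109)*64)) = 56030/(-13952) = 56030*(-1/13952) = -28015/6976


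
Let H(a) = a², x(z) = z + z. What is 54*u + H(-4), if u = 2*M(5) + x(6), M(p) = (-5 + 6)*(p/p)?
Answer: 772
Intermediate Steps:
x(z) = 2*z
M(p) = 1 (M(p) = 1*1 = 1)
u = 14 (u = 2*1 + 2*6 = 2 + 12 = 14)
54*u + H(-4) = 54*14 + (-4)² = 756 + 16 = 772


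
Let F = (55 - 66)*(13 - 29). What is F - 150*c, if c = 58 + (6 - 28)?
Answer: -5224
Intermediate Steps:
c = 36 (c = 58 - 22 = 36)
F = 176 (F = -11*(-16) = 176)
F - 150*c = 176 - 150*36 = 176 - 5400 = -5224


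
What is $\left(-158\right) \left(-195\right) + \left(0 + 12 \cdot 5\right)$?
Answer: $30870$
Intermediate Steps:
$\left(-158\right) \left(-195\right) + \left(0 + 12 \cdot 5\right) = 30810 + \left(0 + 60\right) = 30810 + 60 = 30870$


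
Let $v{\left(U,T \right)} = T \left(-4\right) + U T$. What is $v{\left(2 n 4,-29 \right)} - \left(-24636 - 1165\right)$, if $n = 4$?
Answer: $24989$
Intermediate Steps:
$v{\left(U,T \right)} = - 4 T + T U$
$v{\left(2 n 4,-29 \right)} - \left(-24636 - 1165\right) = - 29 \left(-4 + 2 \cdot 4 \cdot 4\right) - \left(-24636 - 1165\right) = - 29 \left(-4 + 8 \cdot 4\right) - \left(-24636 - 1165\right) = - 29 \left(-4 + 32\right) - -25801 = \left(-29\right) 28 + 25801 = -812 + 25801 = 24989$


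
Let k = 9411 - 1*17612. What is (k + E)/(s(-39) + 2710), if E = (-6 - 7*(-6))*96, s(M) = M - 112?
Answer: -4745/2559 ≈ -1.8542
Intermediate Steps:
s(M) = -112 + M
k = -8201 (k = 9411 - 17612 = -8201)
E = 3456 (E = (-6 + 42)*96 = 36*96 = 3456)
(k + E)/(s(-39) + 2710) = (-8201 + 3456)/((-112 - 39) + 2710) = -4745/(-151 + 2710) = -4745/2559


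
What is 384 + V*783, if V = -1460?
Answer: -1142796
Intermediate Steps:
384 + V*783 = 384 - 1460*783 = 384 - 1143180 = -1142796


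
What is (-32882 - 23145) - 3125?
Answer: -59152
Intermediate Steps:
(-32882 - 23145) - 3125 = -56027 - 3125 = -59152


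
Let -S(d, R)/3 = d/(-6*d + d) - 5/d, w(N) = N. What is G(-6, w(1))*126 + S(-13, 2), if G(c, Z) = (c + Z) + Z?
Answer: -32796/65 ≈ -504.55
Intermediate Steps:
G(c, Z) = c + 2*Z (G(c, Z) = (Z + c) + Z = c + 2*Z)
S(d, R) = ⅗ + 15/d (S(d, R) = -3*(d/(-6*d + d) - 5/d) = -3*(d/((-5*d)) - 5/d) = -3*(d*(-1/(5*d)) - 5/d) = -3*(-⅕ - 5/d) = ⅗ + 15/d)
G(-6, w(1))*126 + S(-13, 2) = (-6 + 2*1)*126 + (⅗ + 15/(-13)) = (-6 + 2)*126 + (⅗ + 15*(-1/13)) = -4*126 + (⅗ - 15/13) = -504 - 36/65 = -32796/65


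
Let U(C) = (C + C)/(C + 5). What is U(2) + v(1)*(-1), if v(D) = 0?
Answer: 4/7 ≈ 0.57143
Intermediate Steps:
U(C) = 2*C/(5 + C) (U(C) = (2*C)/(5 + C) = 2*C/(5 + C))
U(2) + v(1)*(-1) = 2*2/(5 + 2) + 0*(-1) = 2*2/7 + 0 = 2*2*(1/7) + 0 = 4/7 + 0 = 4/7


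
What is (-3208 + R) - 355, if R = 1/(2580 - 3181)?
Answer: -2141364/601 ≈ -3563.0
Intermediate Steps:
R = -1/601 (R = 1/(-601) = -1/601 ≈ -0.0016639)
(-3208 + R) - 355 = (-3208 - 1/601) - 355 = -1928009/601 - 355 = -2141364/601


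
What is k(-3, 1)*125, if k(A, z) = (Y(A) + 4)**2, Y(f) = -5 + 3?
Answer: 500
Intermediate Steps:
Y(f) = -2
k(A, z) = 4 (k(A, z) = (-2 + 4)**2 = 2**2 = 4)
k(-3, 1)*125 = 4*125 = 500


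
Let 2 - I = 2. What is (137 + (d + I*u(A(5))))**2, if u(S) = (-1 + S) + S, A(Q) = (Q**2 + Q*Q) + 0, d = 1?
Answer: 19044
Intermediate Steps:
A(Q) = 2*Q**2 (A(Q) = (Q**2 + Q**2) + 0 = 2*Q**2 + 0 = 2*Q**2)
u(S) = -1 + 2*S
I = 0 (I = 2 - 1*2 = 2 - 2 = 0)
(137 + (d + I*u(A(5))))**2 = (137 + (1 + 0*(-1 + 2*(2*5**2))))**2 = (137 + (1 + 0*(-1 + 2*(2*25))))**2 = (137 + (1 + 0*(-1 + 2*50)))**2 = (137 + (1 + 0*(-1 + 100)))**2 = (137 + (1 + 0*99))**2 = (137 + (1 + 0))**2 = (137 + 1)**2 = 138**2 = 19044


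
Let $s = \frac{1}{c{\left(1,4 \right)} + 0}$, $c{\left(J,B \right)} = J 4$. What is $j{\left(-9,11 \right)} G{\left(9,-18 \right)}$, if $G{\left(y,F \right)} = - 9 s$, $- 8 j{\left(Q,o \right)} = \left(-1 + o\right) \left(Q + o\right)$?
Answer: $\frac{45}{8} \approx 5.625$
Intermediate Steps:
$c{\left(J,B \right)} = 4 J$
$j{\left(Q,o \right)} = - \frac{\left(-1 + o\right) \left(Q + o\right)}{8}$
$s = \frac{1}{4}$ ($s = \frac{1}{4 \cdot 1 + 0} = \frac{1}{4 + 0} = \frac{1}{4} \approx 0.25$)
$G{\left(y,F \right)} = - \frac{9}{4}$ ($G{\left(y,F \right)} = \left(-9\right) \frac{1}{4} = - \frac{9}{4}$)
$j{\left(-9,11 \right)} G{\left(9,-18 \right)} = \left(- \frac{11^{2}}{8} + \frac{1}{8} \left(-9\right) + \frac{1}{8} \cdot 11 - \left(- \frac{9}{8}\right) 11\right) \left(- \frac{9}{4}\right) = \left(\left(- \frac{1}{8}\right) 121 - \frac{9}{8} + \frac{11}{8} + \frac{99}{8}\right) \left(- \frac{9}{4}\right) = \left(- \frac{121}{8} - \frac{9}{8} + \frac{11}{8} + \frac{99}{8}\right) \left(- \frac{9}{4}\right) = \left(- \frac{5}{2}\right) \left(- \frac{9}{4}\right) = \frac{45}{8}$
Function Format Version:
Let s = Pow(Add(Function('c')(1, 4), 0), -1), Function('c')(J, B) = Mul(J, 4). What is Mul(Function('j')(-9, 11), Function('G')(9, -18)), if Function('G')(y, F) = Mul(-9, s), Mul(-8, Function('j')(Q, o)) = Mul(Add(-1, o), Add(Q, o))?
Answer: Rational(45, 8) ≈ 5.6250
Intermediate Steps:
Function('c')(J, B) = Mul(4, J)
Function('j')(Q, o) = Mul(Rational(-1, 8), Add(-1, o), Add(Q, o)) (Function('j')(Q, o) = Mul(Rational(-1, 8), Mul(Add(-1, o), Add(Q, o))) = Mul(Rational(-1, 8), Add(-1, o), Add(Q, o)))
s = Rational(1, 4) (s = Pow(Add(Mul(4, 1), 0), -1) = Pow(Add(4, 0), -1) = Pow(4, -1) = Rational(1, 4) ≈ 0.25000)
Function('G')(y, F) = Rational(-9, 4) (Function('G')(y, F) = Mul(-9, Rational(1, 4)) = Rational(-9, 4))
Mul(Function('j')(-9, 11), Function('G')(9, -18)) = Mul(Add(Mul(Rational(-1, 8), Pow(11, 2)), Mul(Rational(1, 8), -9), Mul(Rational(1, 8), 11), Mul(Rational(-1, 8), -9, 11)), Rational(-9, 4)) = Mul(Add(Mul(Rational(-1, 8), 121), Rational(-9, 8), Rational(11, 8), Rational(99, 8)), Rational(-9, 4)) = Mul(Add(Rational(-121, 8), Rational(-9, 8), Rational(11, 8), Rational(99, 8)), Rational(-9, 4)) = Mul(Rational(-5, 2), Rational(-9, 4)) = Rational(45, 8)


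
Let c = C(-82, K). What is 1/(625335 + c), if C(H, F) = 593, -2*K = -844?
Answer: 1/625928 ≈ 1.5976e-6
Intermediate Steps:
K = 422 (K = -½*(-844) = 422)
c = 593
1/(625335 + c) = 1/(625335 + 593) = 1/625928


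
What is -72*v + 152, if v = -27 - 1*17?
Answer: 3320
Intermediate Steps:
v = -44 (v = -27 - 17 = -44)
-72*v + 152 = -72*(-44) + 152 = 3168 + 152 = 3320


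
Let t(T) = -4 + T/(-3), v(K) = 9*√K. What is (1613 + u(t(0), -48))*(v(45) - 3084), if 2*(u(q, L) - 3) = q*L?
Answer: -5279808 + 46224*√5 ≈ -5.1764e+6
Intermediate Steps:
t(T) = -4 - T/3
u(q, L) = 3 + L*q/2 (u(q, L) = 3 + (q*L)/2 = 3 + (L*q)/2 = 3 + L*q/2)
(1613 + u(t(0), -48))*(v(45) - 3084) = (1613 + (3 + (½)*(-48)*(-4 - ⅓*0)))*(9*√45 - 3084) = (1613 + (3 + (½)*(-48)*(-4 + 0)))*(9*(3*√5) - 3084) = (1613 + (3 + (½)*(-48)*(-4)))*(27*√5 - 3084) = (1613 + (3 + 96))*(-3084 + 27*√5) = (1613 + 99)*(-3084 + 27*√5) = 1712*(-3084 + 27*√5) = -5279808 + 46224*√5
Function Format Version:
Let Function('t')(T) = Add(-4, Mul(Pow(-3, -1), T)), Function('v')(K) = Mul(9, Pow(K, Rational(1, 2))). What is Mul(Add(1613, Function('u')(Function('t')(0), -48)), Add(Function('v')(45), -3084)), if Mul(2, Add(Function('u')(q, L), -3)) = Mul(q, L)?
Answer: Add(-5279808, Mul(46224, Pow(5, Rational(1, 2)))) ≈ -5.1764e+6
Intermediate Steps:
Function('t')(T) = Add(-4, Mul(Rational(-1, 3), T))
Function('u')(q, L) = Add(3, Mul(Rational(1, 2), L, q)) (Function('u')(q, L) = Add(3, Mul(Rational(1, 2), Mul(q, L))) = Add(3, Mul(Rational(1, 2), Mul(L, q))) = Add(3, Mul(Rational(1, 2), L, q)))
Mul(Add(1613, Function('u')(Function('t')(0), -48)), Add(Function('v')(45), -3084)) = Mul(Add(1613, Add(3, Mul(Rational(1, 2), -48, Add(-4, Mul(Rational(-1, 3), 0))))), Add(Mul(9, Pow(45, Rational(1, 2))), -3084)) = Mul(Add(1613, Add(3, Mul(Rational(1, 2), -48, Add(-4, 0)))), Add(Mul(9, Mul(3, Pow(5, Rational(1, 2)))), -3084)) = Mul(Add(1613, Add(3, Mul(Rational(1, 2), -48, -4))), Add(Mul(27, Pow(5, Rational(1, 2))), -3084)) = Mul(Add(1613, Add(3, 96)), Add(-3084, Mul(27, Pow(5, Rational(1, 2))))) = Mul(Add(1613, 99), Add(-3084, Mul(27, Pow(5, Rational(1, 2))))) = Mul(1712, Add(-3084, Mul(27, Pow(5, Rational(1, 2))))) = Add(-5279808, Mul(46224, Pow(5, Rational(1, 2))))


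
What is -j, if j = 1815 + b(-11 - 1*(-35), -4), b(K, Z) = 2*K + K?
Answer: -1887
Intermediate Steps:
b(K, Z) = 3*K
j = 1887 (j = 1815 + 3*(-11 - 1*(-35)) = 1815 + 3*(-11 + 35) = 1815 + 3*24 = 1815 + 72 = 1887)
-j = -1*1887 = -1887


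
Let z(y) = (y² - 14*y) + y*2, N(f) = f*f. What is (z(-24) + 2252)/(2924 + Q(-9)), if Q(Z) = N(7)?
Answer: 3116/2973 ≈ 1.0481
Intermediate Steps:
N(f) = f²
Q(Z) = 49 (Q(Z) = 7² = 49)
z(y) = y² - 12*y (z(y) = (y² - 14*y) + 2*y = y² - 12*y)
(z(-24) + 2252)/(2924 + Q(-9)) = (-24*(-12 - 24) + 2252)/(2924 + 49) = (-24*(-36) + 2252)/2973 = (864 + 2252)*(1/2973) = 3116*(1/2973) = 3116/2973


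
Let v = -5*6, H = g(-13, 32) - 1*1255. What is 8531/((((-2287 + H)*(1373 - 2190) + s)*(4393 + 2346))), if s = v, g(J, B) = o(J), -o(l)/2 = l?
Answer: 8531/19358060538 ≈ 4.4069e-7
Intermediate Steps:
o(l) = -2*l
g(J, B) = -2*J
H = -1229 (H = -2*(-13) - 1*1255 = 26 - 1255 = -1229)
v = -30
s = -30
8531/((((-2287 + H)*(1373 - 2190) + s)*(4393 + 2346))) = 8531/((((-2287 - 1229)*(1373 - 2190) - 30)*(4393 + 2346))) = 8531/(((-3516*(-817) - 30)*6739)) = 8531/(((2872572 - 30)*6739)) = 8531/((2872542*6739)) = 8531/19358060538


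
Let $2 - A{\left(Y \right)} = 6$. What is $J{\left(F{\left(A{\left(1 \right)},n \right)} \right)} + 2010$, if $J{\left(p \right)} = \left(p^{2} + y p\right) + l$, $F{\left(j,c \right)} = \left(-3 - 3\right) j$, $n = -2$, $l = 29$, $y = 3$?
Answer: $2687$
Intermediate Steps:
$A{\left(Y \right)} = -4$ ($A{\left(Y \right)} = 2 - 6 = -4$)
$F{\left(j,c \right)} = - 6 j$
$J{\left(p \right)} = 29 + p^{2} + 3 p$ ($J{\left(p \right)} = \left(p^{2} + 3 p\right) + 29 = 29 + p^{2} + 3 p$)
$J{\left(F{\left(A{\left(1 \right)},n \right)} \right)} + 2010 = \left(29 + \left(\left(-6\right) \left(-4\right)\right)^{2} + 3 \left(\left(-6\right) \left(-4\right)\right)\right) + 2010 = \left(29 + 24^{2} + 3 \cdot 24\right) + 2010 = \left(29 + 576 + 72\right) + 2010 = 677 + 2010 = 2687$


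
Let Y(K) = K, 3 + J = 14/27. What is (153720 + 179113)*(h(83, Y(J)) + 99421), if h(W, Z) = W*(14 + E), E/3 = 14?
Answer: 34637597477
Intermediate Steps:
J = -67/27 (J = -3 + 14/27 = -67/27 ≈ -2.4815)
E = 42 (E = 3*14 = 42)
h(W, Z) = 56*W (h(W, Z) = W*(14 + 42) = W*56 = 56*W)
(153720 + 179113)*(h(83, Y(J)) + 99421) = (153720 + 179113)*(56*83 + 99421) = 332833*(4648 + 99421) = 332833*104069 = 34637597477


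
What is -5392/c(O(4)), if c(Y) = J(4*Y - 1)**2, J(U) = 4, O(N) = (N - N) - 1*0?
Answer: -337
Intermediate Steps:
O(N) = 0 (O(N) = 0 + 0 = 0)
c(Y) = 16 (c(Y) = 4**2 = 16)
-5392/c(O(4)) = -5392/16 = -5392*1/16 = -337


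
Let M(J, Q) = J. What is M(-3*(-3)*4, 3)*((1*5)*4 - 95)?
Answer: -2700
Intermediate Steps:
M(-3*(-3)*4, 3)*((1*5)*4 - 95) = (-3*(-3)*4)*((1*5)*4 - 95) = (9*4)*(5*4 - 95) = 36*(20 - 95) = 36*(-75) = -2700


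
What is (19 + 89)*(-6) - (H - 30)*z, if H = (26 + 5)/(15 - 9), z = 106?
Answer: 5953/3 ≈ 1984.3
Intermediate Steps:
H = 31/6 ≈ 5.1667
(19 + 89)*(-6) - (H - 30)*z = (19 + 89)*(-6) - (31/6 - 30)*106 = 108*(-6) - (-149)*106/6 = -648 - 1*(-7897/3) = -648 + 7897/3 = 5953/3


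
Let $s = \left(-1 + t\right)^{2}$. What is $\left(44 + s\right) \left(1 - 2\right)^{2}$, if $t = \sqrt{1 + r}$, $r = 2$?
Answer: $48 - 2 \sqrt{3} \approx 44.536$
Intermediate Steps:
$t = \sqrt{3}$ ($t = \sqrt{1 + 2} = \sqrt{3} \approx 1.732$)
$s = \left(-1 + \sqrt{3}\right)^{2} \approx 0.5359$
$\left(44 + s\right) \left(1 - 2\right)^{2} = \left(44 + \left(1 - \sqrt{3}\right)^{2}\right) \left(1 - 2\right)^{2} = \left(44 + \left(1 - \sqrt{3}\right)^{2}\right) \left(-1\right)^{2} = \left(44 + \left(1 - \sqrt{3}\right)^{2}\right) 1 = 44 + \left(1 - \sqrt{3}\right)^{2}$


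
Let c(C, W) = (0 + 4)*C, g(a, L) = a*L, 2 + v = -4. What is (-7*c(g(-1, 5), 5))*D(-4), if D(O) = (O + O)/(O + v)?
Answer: 112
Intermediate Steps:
v = -6 (v = -2 - 4 = -6)
D(O) = 2*O/(-6 + O) (D(O) = (O + O)/(O - 6) = (2*O)/(-6 + O) = 2*O/(-6 + O))
g(a, L) = L*a
c(C, W) = 4*C
(-7*c(g(-1, 5), 5))*D(-4) = (-28*5*(-1))*(2*(-4)/(-6 - 4)) = (-28*(-5))*(2*(-4)/(-10)) = (-7*(-20))*(2*(-4)*(-⅒)) = 140*(⅘) = 112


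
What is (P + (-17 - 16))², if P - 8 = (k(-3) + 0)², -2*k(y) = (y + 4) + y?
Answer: 576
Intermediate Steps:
k(y) = -2 - y (k(y) = -((y + 4) + y)/2 = -((4 + y) + y)/2 = -(4 + 2*y)/2 = -2 - y)
P = 9 (P = 8 + ((-2 - 1*(-3)) + 0)² = 8 + ((-2 + 3) + 0)² = 8 + (1 + 0)² = 8 + 1² = 8 + 1 = 9)
(P + (-17 - 16))² = (9 + (-17 - 16))² = (9 - 33)² = (-24)² = 576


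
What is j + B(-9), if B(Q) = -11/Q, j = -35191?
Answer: -316708/9 ≈ -35190.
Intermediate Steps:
j + B(-9) = -35191 - 11/(-9) = -35191 - 11*(-⅑) = -35191 + 11/9 = -316708/9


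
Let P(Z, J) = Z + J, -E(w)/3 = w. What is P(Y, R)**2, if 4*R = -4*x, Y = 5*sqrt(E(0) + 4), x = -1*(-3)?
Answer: 49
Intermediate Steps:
x = 3
E(w) = -3*w
Y = 10 (Y = 5*sqrt(-3*0 + 4) = 5*sqrt(0 + 4) = 5*sqrt(4) = 5*2 = 10)
R = -3 (R = (-4*3)/4 = (1/4)*(-12) = -3)
P(Z, J) = J + Z
P(Y, R)**2 = (-3 + 10)**2 = 7**2 = 49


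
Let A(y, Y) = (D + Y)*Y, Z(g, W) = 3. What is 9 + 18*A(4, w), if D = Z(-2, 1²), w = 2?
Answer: 189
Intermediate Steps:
D = 3
A(y, Y) = Y*(3 + Y) (A(y, Y) = (3 + Y)*Y = Y*(3 + Y))
9 + 18*A(4, w) = 9 + 18*(2*(3 + 2)) = 9 + 18*(2*5) = 9 + 18*10 = 9 + 180 = 189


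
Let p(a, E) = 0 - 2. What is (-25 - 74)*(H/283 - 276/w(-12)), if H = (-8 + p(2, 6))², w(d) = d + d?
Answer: -664191/566 ≈ -1173.5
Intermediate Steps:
w(d) = 2*d
p(a, E) = -2
H = 100 (H = (-8 - 2)² = (-10)² = 100)
(-25 - 74)*(H/283 - 276/w(-12)) = (-25 - 74)*(100/283 - 276/(2*(-12))) = -99*(100*(1/283) - 276/(-24)) = -99*(100/283 - 276*(-1/24)) = -99*(100/283 + 23/2) = -99*6709/566 = -664191/566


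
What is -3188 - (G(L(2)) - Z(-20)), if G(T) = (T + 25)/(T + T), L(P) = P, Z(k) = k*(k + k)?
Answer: -9579/4 ≈ -2394.8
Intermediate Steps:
Z(k) = 2*k² (Z(k) = k*(2*k) = 2*k²)
G(T) = (25 + T)/(2*T) (G(T) = (25 + T)/((2*T)) = (25 + T)*(1/(2*T)) = (25 + T)/(2*T))
-3188 - (G(L(2)) - Z(-20)) = -3188 - ((½)*(25 + 2)/2 - 2*(-20)²) = -3188 - ((½)*(½)*27 - 2*400) = -3188 - (27/4 - 1*800) = -3188 - (27/4 - 800) = -3188 - 1*(-3173/4) = -3188 + 3173/4 = -9579/4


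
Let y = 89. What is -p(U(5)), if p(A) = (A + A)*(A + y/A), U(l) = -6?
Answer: -250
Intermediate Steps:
p(A) = 2*A*(A + 89/A) (p(A) = (A + A)*(A + 89/A) = (2*A)*(A + 89/A) = 2*A*(A + 89/A))
-p(U(5)) = -(178 + 2*(-6)²) = -(178 + 2*36) = -(178 + 72) = -1*250 = -250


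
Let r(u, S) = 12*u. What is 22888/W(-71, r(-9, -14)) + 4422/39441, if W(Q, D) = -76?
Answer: -75199128/249793 ≈ -301.05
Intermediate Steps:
22888/W(-71, r(-9, -14)) + 4422/39441 = 22888/(-76) + 4422/39441 = 22888*(-1/76) + 4422*(1/39441) = -5722/19 + 1474/13147 = -75199128/249793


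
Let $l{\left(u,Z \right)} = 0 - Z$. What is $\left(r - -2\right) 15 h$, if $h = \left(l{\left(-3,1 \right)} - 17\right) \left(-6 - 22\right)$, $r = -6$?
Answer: $-30240$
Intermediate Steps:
$l{\left(u,Z \right)} = - Z$
$h = 504$ ($h = \left(\left(-1\right) 1 - 17\right) \left(-6 - 22\right) = \left(-1 - 17\right) \left(-28\right) = \left(-18\right) \left(-28\right) = 504$)
$\left(r - -2\right) 15 h = \left(-6 - -2\right) 15 \cdot 504 = \left(-6 + 2\right) 15 \cdot 504 = \left(-4\right) 15 \cdot 504 = \left(-60\right) 504 = -30240$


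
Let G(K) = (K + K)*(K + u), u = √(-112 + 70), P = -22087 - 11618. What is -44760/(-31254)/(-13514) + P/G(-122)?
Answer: -1186433412125/1050707202476 - 33705*I*√42/3641944 ≈ -1.1292 - 0.059977*I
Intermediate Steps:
P = -33705
u = I*√42 (u = √(-42) = I*√42 ≈ 6.4807*I)
G(K) = 2*K*(K + I*√42) (G(K) = (K + K)*(K + I*√42) = (2*K)*(K + I*√42) = 2*K*(K + I*√42))
-44760/(-31254)/(-13514) + P/G(-122) = -44760/(-31254)/(-13514) - 33705*(-1/(244*(-122 + I*√42))) = -44760*(-1/31254)*(-1/13514) - 33705/(29768 - 244*I*√42) = (7460/5209)*(-1/13514) - 33705/(29768 - 244*I*√42) = -3730/35197213 - 33705/(29768 - 244*I*√42)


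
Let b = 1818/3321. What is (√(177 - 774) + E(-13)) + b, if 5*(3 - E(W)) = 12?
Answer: 2117/1845 + I*√597 ≈ 1.1474 + 24.434*I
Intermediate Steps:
b = 202/369 (b = 1818*(1/3321) = 202/369 ≈ 0.54743)
E(W) = ⅗ (E(W) = 3 - ⅕*12 = 3 - 12/5 = ⅗)
(√(177 - 774) + E(-13)) + b = (√(177 - 774) + ⅗) + 202/369 = (√(-597) + ⅗) + 202/369 = (I*√597 + ⅗) + 202/369 = (⅗ + I*√597) + 202/369 = 2117/1845 + I*√597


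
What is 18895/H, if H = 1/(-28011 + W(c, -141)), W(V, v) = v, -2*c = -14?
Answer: -531932040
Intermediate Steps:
c = 7 (c = -½*(-14) = 7)
H = -1/28152 (H = 1/(-28011 - 141) = 1/(-28152) = -1/28152 ≈ -3.5521e-5)
18895/H = 18895/(-1/28152) = 18895*(-28152) = -531932040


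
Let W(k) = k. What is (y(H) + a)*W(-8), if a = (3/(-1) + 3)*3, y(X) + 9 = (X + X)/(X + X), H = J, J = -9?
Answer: 64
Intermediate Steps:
H = -9
y(X) = -8 (y(X) = -9 + (X + X)/(X + X) = -9 + (2*X)/((2*X)) = -9 + (2*X)*(1/(2*X)) = -9 + 1 = -8)
a = 0 (a = (3*(-1) + 3)*3 = (-3 + 3)*3 = 0*3 = 0)
(y(H) + a)*W(-8) = (-8 + 0)*(-8) = -8*(-8) = 64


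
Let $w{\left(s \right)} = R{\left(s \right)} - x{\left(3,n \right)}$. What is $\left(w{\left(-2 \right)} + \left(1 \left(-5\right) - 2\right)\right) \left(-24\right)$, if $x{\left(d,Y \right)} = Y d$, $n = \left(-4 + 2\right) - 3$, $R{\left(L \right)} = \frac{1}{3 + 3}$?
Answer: $-196$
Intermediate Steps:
$R{\left(L \right)} = \frac{1}{6}$
$n = -5$ ($n = -2 - 3 = -5$)
$w{\left(s \right)} = \frac{91}{6}$ ($w{\left(s \right)} = \frac{1}{6} - \left(-5\right) 3 = \frac{1}{6} - -15 = \frac{1}{6} + 15 = \frac{91}{6}$)
$\left(w{\left(-2 \right)} + \left(1 \left(-5\right) - 2\right)\right) \left(-24\right) = \left(\frac{91}{6} + \left(1 \left(-5\right) - 2\right)\right) \left(-24\right) = \left(\frac{91}{6} - 7\right) \left(-24\right) = \frac{49}{6} \left(-24\right) = -196$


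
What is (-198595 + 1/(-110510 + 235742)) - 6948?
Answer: -25740560975/125232 ≈ -2.0554e+5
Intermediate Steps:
(-198595 + 1/(-110510 + 235742)) - 6948 = (-198595 + 1/125232) - 6948 = -24870449039/125232 - 6948 = -25740560975/125232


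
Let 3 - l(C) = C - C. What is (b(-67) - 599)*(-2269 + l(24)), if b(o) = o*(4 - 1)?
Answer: 1812800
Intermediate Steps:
l(C) = 3 (l(C) = 3 - (C - C) = 3 - 1*0 = 3 + 0 = 3)
b(o) = 3*o (b(o) = o*3 = 3*o)
(b(-67) - 599)*(-2269 + l(24)) = (3*(-67) - 599)*(-2269 + 3) = (-201 - 599)*(-2266) = -800*(-2266) = 1812800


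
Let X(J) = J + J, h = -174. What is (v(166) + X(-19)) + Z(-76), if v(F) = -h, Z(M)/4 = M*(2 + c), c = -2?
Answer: 136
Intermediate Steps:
X(J) = 2*J
Z(M) = 0 (Z(M) = 4*(M*(2 - 2)) = 4*(M*0) = 4*0 = 0)
v(F) = 174 (v(F) = -1*(-174) = 174)
(v(166) + X(-19)) + Z(-76) = (174 + 2*(-19)) + 0 = (174 - 38) + 0 = 136 + 0 = 136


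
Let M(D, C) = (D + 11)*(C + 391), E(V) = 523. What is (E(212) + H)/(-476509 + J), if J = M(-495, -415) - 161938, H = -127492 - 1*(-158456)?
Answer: -31487/626831 ≈ -0.050232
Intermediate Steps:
M(D, C) = (11 + D)*(391 + C)
H = 30964 (H = -127492 + 158456 = 30964)
J = -150322 (J = (4301 + 11*(-415) + 391*(-495) - 415*(-495)) - 161938 = (4301 - 4565 - 193545 + 205425) - 161938 = 11616 - 161938 = -150322)
(E(212) + H)/(-476509 + J) = (523 + 30964)/(-476509 - 150322) = 31487/(-626831) = 31487*(-1/626831) = -31487/626831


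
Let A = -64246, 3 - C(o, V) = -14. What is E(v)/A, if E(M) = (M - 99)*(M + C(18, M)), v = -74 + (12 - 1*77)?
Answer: -2074/4589 ≈ -0.45195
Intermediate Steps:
C(o, V) = 17 (C(o, V) = 3 - 1*(-14) = 3 + 14 = 17)
v = -139 (v = -74 + (12 - 77) = -74 - 65 = -139)
E(M) = (-99 + M)*(17 + M) (E(M) = (M - 99)*(M + 17) = (-99 + M)*(17 + M))
E(v)/A = (-1683 + (-139)² - 82*(-139))/(-64246) = (-1683 + 19321 + 11398)*(-1/64246) = 29036*(-1/64246) = -2074/4589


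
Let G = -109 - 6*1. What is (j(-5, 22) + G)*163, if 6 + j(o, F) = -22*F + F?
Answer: -95029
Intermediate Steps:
G = -115 (G = -109 - 6 = -115)
j(o, F) = -6 - 21*F (j(o, F) = -6 + (-22*F + F) = -6 - 21*F)
(j(-5, 22) + G)*163 = ((-6 - 21*22) - 115)*163 = ((-6 - 462) - 115)*163 = (-468 - 115)*163 = -583*163 = -95029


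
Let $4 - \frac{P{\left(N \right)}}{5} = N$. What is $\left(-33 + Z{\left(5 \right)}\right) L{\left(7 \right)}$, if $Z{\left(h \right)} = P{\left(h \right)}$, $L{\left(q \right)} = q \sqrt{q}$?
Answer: $- 266 \sqrt{7} \approx -703.77$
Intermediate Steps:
$P{\left(N \right)} = 20 - 5 N$
$L{\left(q \right)} = q^{\frac{3}{2}}$
$Z{\left(h \right)} = 20 - 5 h$
$\left(-33 + Z{\left(5 \right)}\right) L{\left(7 \right)} = \left(-33 + \left(20 - 25\right)\right) 7^{\frac{3}{2}} = \left(-33 + \left(20 - 25\right)\right) 7 \sqrt{7} = \left(-33 - 5\right) 7 \sqrt{7} = - 38 \cdot 7 \sqrt{7} = - 266 \sqrt{7}$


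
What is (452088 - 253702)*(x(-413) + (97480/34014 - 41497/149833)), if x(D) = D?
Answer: -207474764800031132/2548209831 ≈ -8.1420e+7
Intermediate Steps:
(452088 - 253702)*(x(-413) + (97480/34014 - 41497/149833)) = (452088 - 253702)*(-413 + (97480/34014 - 41497/149833)) = 198386*(-413 + (97480*(1/34014) - 41497*1/149833)) = 198386*(-413 + (48740/17007 - 41497/149833)) = 198386*(-413 + 6597120941/2548209831) = 198386*(-1045813539262/2548209831) = -207474764800031132/2548209831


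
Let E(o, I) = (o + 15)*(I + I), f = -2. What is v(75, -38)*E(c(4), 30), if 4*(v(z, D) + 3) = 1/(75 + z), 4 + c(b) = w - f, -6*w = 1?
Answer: -138523/60 ≈ -2308.7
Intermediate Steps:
w = -1/6 (w = -1/6*1 = -1/6 ≈ -0.16667)
c(b) = -13/6 (c(b) = -4 + (-1/6 - 1*(-2)) = -4 + (-1/6 + 2) = -4 + 11/6 = -13/6)
v(z, D) = -3 + 1/(4*(75 + z))
E(o, I) = 2*I*(15 + o) (E(o, I) = (15 + o)*(2*I) = 2*I*(15 + o))
v(75, -38)*E(c(4), 30) = ((-899 - 12*75)/(4*(75 + 75)))*(2*30*(15 - 13/6)) = ((1/4)*(-899 - 900)/150)*(2*30*(77/6)) = ((1/4)*(1/150)*(-1799))*770 = -1799/600*770 = -138523/60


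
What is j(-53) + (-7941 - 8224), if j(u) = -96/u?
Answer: -856649/53 ≈ -16163.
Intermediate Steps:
j(-53) + (-7941 - 8224) = -96/(-53) + (-7941 - 8224) = -96*(-1/53) - 16165 = 96/53 - 16165 = -856649/53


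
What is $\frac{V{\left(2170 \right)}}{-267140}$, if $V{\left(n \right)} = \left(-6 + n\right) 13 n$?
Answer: $- \frac{3052322}{13357} \approx -228.52$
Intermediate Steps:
$V{\left(n \right)} = n \left(-78 + 13 n\right)$ ($V{\left(n \right)} = \left(-78 + 13 n\right) n = n \left(-78 + 13 n\right)$)
$\frac{V{\left(2170 \right)}}{-267140} = \frac{13 \cdot 2170 \left(-6 + 2170\right)}{-267140} = 13 \cdot 2170 \cdot 2164 \left(- \frac{1}{267140}\right) = 61046440 \left(- \frac{1}{267140}\right) = - \frac{3052322}{13357}$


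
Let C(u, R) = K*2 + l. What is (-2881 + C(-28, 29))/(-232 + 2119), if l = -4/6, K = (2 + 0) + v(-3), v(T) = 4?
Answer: -8609/5661 ≈ -1.5208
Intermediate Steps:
K = 6 (K = (2 + 0) + 4 = 2 + 4 = 6)
l = -⅔ (l = -4*⅙ = -⅔ ≈ -0.66667)
C(u, R) = 34/3 (C(u, R) = 6*2 - ⅔ = 12 - ⅔ = 34/3)
(-2881 + C(-28, 29))/(-232 + 2119) = (-2881 + 34/3)/(-232 + 2119) = -8609/3/1887 = -8609/3*1/1887 = -8609/5661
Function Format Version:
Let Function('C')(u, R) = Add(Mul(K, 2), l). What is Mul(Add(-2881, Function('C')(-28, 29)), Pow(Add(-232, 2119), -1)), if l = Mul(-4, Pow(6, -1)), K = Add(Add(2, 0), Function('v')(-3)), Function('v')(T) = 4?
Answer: Rational(-8609, 5661) ≈ -1.5208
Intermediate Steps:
K = 6 (K = Add(Add(2, 0), 4) = Add(2, 4) = 6)
l = Rational(-2, 3) (l = Mul(-4, Rational(1, 6)) = Rational(-2, 3) ≈ -0.66667)
Function('C')(u, R) = Rational(34, 3) (Function('C')(u, R) = Add(Mul(6, 2), Rational(-2, 3)) = Add(12, Rational(-2, 3)) = Rational(34, 3))
Mul(Add(-2881, Function('C')(-28, 29)), Pow(Add(-232, 2119), -1)) = Mul(Add(-2881, Rational(34, 3)), Pow(Add(-232, 2119), -1)) = Mul(Rational(-8609, 3), Pow(1887, -1)) = Mul(Rational(-8609, 3), Rational(1, 1887)) = Rational(-8609, 5661)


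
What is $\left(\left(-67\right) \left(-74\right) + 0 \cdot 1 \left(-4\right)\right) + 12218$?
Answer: $17176$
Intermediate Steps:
$\left(\left(-67\right) \left(-74\right) + 0 \cdot 1 \left(-4\right)\right) + 12218 = \left(4958 + 0 \left(-4\right)\right) + 12218 = \left(4958 + 0\right) + 12218 = 4958 + 12218 = 17176$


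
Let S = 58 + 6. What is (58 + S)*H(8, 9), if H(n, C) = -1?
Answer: -122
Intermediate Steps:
S = 64
(58 + S)*H(8, 9) = (58 + 64)*(-1) = 122*(-1) = -122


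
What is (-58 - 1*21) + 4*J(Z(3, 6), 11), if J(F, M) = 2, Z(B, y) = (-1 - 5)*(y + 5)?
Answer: -71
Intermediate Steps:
Z(B, y) = -30 - 6*y (Z(B, y) = -6*(5 + y) = -30 - 6*y)
(-58 - 1*21) + 4*J(Z(3, 6), 11) = (-58 - 1*21) + 4*2 = (-58 - 21) + 8 = -79 + 8 = -71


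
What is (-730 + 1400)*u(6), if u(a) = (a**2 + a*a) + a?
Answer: 52260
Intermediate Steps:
u(a) = a + 2*a**2 (u(a) = (a**2 + a**2) + a = 2*a**2 + a = a + 2*a**2)
(-730 + 1400)*u(6) = (-730 + 1400)*(6*(1 + 2*6)) = 670*(6*(1 + 12)) = 670*(6*13) = 670*78 = 52260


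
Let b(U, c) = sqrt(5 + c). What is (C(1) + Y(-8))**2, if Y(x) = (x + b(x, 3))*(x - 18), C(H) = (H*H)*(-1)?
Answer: 48257 - 21528*sqrt(2) ≈ 17812.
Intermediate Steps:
C(H) = -H**2 (C(H) = H**2*(-1) = -H**2)
Y(x) = (-18 + x)*(x + 2*sqrt(2)) (Y(x) = (x + sqrt(5 + 3))*(x - 18) = (x + sqrt(8))*(-18 + x) = (x + 2*sqrt(2))*(-18 + x) = (-18 + x)*(x + 2*sqrt(2)))
(C(1) + Y(-8))**2 = (-1*1**2 + ((-8)**2 - 36*sqrt(2) - 18*(-8) + 2*(-8)*sqrt(2)))**2 = (-1*1 + (64 - 36*sqrt(2) + 144 - 16*sqrt(2)))**2 = (-1 + (208 - 52*sqrt(2)))**2 = (207 - 52*sqrt(2))**2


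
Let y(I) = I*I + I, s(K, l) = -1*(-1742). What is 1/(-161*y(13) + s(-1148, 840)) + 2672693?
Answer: 73659419079/27560 ≈ 2.6727e+6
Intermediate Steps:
s(K, l) = 1742
y(I) = I + I² (y(I) = I² + I = I + I²)
1/(-161*y(13) + s(-1148, 840)) + 2672693 = 1/(-2093*(1 + 13) + 1742) + 2672693 = 1/(-2093*14 + 1742) + 2672693 = 1/(-161*182 + 1742) + 2672693 = 1/(-29302 + 1742) + 2672693 = 1/(-27560) + 2672693 = -1/27560 + 2672693 = 73659419079/27560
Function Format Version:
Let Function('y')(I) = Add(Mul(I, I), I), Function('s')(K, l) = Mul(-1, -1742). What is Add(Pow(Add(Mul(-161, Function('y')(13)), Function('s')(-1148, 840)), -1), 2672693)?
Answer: Rational(73659419079, 27560) ≈ 2.6727e+6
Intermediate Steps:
Function('s')(K, l) = 1742
Function('y')(I) = Add(I, Pow(I, 2)) (Function('y')(I) = Add(Pow(I, 2), I) = Add(I, Pow(I, 2)))
Add(Pow(Add(Mul(-161, Function('y')(13)), Function('s')(-1148, 840)), -1), 2672693) = Add(Pow(Add(Mul(-161, Mul(13, Add(1, 13))), 1742), -1), 2672693) = Add(Pow(Add(Mul(-161, Mul(13, 14)), 1742), -1), 2672693) = Add(Pow(Add(Mul(-161, 182), 1742), -1), 2672693) = Add(Pow(Add(-29302, 1742), -1), 2672693) = Add(Pow(-27560, -1), 2672693) = Add(Rational(-1, 27560), 2672693) = Rational(73659419079, 27560)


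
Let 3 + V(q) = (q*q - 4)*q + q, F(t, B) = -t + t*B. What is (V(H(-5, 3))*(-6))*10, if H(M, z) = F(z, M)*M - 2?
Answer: -40872300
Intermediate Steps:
F(t, B) = -t + B*t
H(M, z) = -2 + M*z*(-1 + M) (H(M, z) = (z*(-1 + M))*M - 2 = M*z*(-1 + M) - 2 = -2 + M*z*(-1 + M))
V(q) = -3 + q + q*(-4 + q²) (V(q) = -3 + ((q*q - 4)*q + q) = -3 + ((q² - 4)*q + q) = -3 + ((-4 + q²)*q + q) = -3 + (q*(-4 + q²) + q) = -3 + (q + q*(-4 + q²)) = -3 + q + q*(-4 + q²))
(V(H(-5, 3))*(-6))*10 = ((-3 + (-2 - 5*3*(-1 - 5))³ - 3*(-2 - 5*3*(-1 - 5)))*(-6))*10 = ((-3 + (-2 - 5*3*(-6))³ - 3*(-2 - 5*3*(-6)))*(-6))*10 = ((-3 + (-2 + 90)³ - 3*(-2 + 90))*(-6))*10 = ((-3 + 88³ - 3*88)*(-6))*10 = ((-3 + 681472 - 264)*(-6))*10 = (681205*(-6))*10 = -4087230*10 = -40872300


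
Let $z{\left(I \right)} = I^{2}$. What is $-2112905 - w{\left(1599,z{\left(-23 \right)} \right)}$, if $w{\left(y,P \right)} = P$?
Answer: $-2113434$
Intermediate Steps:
$-2112905 - w{\left(1599,z{\left(-23 \right)} \right)} = -2112905 - \left(-23\right)^{2} = -2112905 - 529 = -2113434$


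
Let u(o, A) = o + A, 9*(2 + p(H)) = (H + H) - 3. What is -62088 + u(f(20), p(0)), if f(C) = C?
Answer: -186211/3 ≈ -62070.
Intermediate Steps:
p(H) = -7/3 + 2*H/9 (p(H) = -2 + ((H + H) - 3)/9 = -2 + (2*H - 3)/9 = -2 + (-3 + 2*H)/9 = -2 + (-⅓ + 2*H/9) = -7/3 + 2*H/9)
u(o, A) = A + o
-62088 + u(f(20), p(0)) = -62088 + ((-7/3 + (2/9)*0) + 20) = -62088 + ((-7/3 + 0) + 20) = -62088 + (-7/3 + 20) = -62088 + 53/3 = -186211/3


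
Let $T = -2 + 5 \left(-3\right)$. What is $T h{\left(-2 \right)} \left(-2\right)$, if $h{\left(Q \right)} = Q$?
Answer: $-68$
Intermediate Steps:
$T = -17$ ($T = -2 - 15 = -17$)
$T h{\left(-2 \right)} \left(-2\right) = \left(-17\right) \left(-2\right) \left(-2\right) = 34 \left(-2\right) = -68$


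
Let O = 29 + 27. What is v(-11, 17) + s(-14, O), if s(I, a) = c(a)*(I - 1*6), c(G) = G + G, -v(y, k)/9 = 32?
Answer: -2528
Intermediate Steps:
v(y, k) = -288 (v(y, k) = -9*32 = -288)
c(G) = 2*G
O = 56
s(I, a) = 2*a*(-6 + I) (s(I, a) = (2*a)*(I - 1*6) = (2*a)*(I - 6) = (2*a)*(-6 + I) = 2*a*(-6 + I))
v(-11, 17) + s(-14, O) = -288 + 2*56*(-6 - 14) = -288 + 2*56*(-20) = -288 - 2240 = -2528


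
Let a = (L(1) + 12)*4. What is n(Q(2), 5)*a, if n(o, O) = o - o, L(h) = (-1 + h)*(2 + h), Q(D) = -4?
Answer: 0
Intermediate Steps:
n(o, O) = 0
a = 48 (a = ((-2 + 1 + 1**2) + 12)*4 = ((-2 + 1 + 1) + 12)*4 = (0 + 12)*4 = 12*4 = 48)
n(Q(2), 5)*a = 0*48 = 0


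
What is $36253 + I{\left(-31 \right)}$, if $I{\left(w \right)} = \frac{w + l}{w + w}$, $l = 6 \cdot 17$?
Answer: $\frac{2247615}{62} \approx 36252.0$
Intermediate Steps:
$l = 102$
$I{\left(w \right)} = \frac{102 + w}{2 w}$ ($I{\left(w \right)} = \frac{w + 102}{w + w} = \frac{102 + w}{2 w}$)
$36253 + I{\left(-31 \right)} = 36253 + \frac{102 - 31}{2 \left(-31\right)} = 36253 + \frac{1}{2} \left(- \frac{1}{31}\right) 71 = 36253 - \frac{71}{62} = \frac{2247615}{62}$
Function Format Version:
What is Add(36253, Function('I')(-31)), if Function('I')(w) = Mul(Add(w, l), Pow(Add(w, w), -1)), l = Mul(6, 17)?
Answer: Rational(2247615, 62) ≈ 36252.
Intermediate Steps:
l = 102
Function('I')(w) = Mul(Rational(1, 2), Pow(w, -1), Add(102, w)) (Function('I')(w) = Mul(Add(w, 102), Pow(Add(w, w), -1)) = Mul(Add(102, w), Pow(Mul(2, w), -1)) = Mul(Add(102, w), Mul(Rational(1, 2), Pow(w, -1))) = Mul(Rational(1, 2), Pow(w, -1), Add(102, w)))
Add(36253, Function('I')(-31)) = Add(36253, Mul(Rational(1, 2), Pow(-31, -1), Add(102, -31))) = Add(36253, Mul(Rational(1, 2), Rational(-1, 31), 71)) = Add(36253, Rational(-71, 62)) = Rational(2247615, 62)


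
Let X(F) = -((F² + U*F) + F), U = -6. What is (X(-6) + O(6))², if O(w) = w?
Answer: 3600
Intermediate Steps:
X(F) = -F² + 5*F (X(F) = -((F² - 6*F) + F) = -(F² - 5*F) = -F² + 5*F)
(X(-6) + O(6))² = (-6*(5 - 1*(-6)) + 6)² = (-6*(5 + 6) + 6)² = (-6*11 + 6)² = (-66 + 6)² = (-60)² = 3600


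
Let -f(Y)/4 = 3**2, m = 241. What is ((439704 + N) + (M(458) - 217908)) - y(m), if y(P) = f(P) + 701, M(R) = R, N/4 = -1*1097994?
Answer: -4170387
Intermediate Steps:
N = -4391976 (N = 4*(-1*1097994) = 4*(-1097994) = -4391976)
f(Y) = -36 (f(Y) = -4*3**2 = -4*9 = -36)
y(P) = 665 (y(P) = -36 + 701 = 665)
((439704 + N) + (M(458) - 217908)) - y(m) = ((439704 - 4391976) + (458 - 217908)) - 1*665 = (-3952272 - 217450) - 665 = -4169722 - 665 = -4170387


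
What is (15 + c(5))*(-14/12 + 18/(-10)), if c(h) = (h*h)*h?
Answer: -1246/3 ≈ -415.33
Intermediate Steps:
c(h) = h**3 (c(h) = h**2*h = h**3)
(15 + c(5))*(-14/12 + 18/(-10)) = (15 + 5**3)*(-14/12 + 18/(-10)) = (15 + 125)*(-14*1/12 + 18*(-1/10)) = 140*(-7/6 - 9/5) = 140*(-89/30) = -1246/3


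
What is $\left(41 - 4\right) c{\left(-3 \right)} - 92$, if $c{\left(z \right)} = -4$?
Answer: $-240$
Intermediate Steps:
$\left(41 - 4\right) c{\left(-3 \right)} - 92 = \left(41 - 4\right) \left(-4\right) - 92 = 37 \left(-4\right) - 92 = -148 - 92 = -240$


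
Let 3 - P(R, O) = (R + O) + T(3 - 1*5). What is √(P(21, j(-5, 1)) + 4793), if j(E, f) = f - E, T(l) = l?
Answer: √4771 ≈ 69.072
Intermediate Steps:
P(R, O) = 5 - O - R (P(R, O) = 3 - ((R + O) + (3 - 1*5)) = 3 - ((O + R) + (3 - 5)) = 3 - ((O + R) - 2) = 3 - (-2 + O + R) = 3 + (2 - O - R) = 5 - O - R)
√(P(21, j(-5, 1)) + 4793) = √((5 - (1 - 1*(-5)) - 1*21) + 4793) = √((5 - (1 + 5) - 21) + 4793) = √((5 - 1*6 - 21) + 4793) = √((5 - 6 - 21) + 4793) = √(-22 + 4793) = √4771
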